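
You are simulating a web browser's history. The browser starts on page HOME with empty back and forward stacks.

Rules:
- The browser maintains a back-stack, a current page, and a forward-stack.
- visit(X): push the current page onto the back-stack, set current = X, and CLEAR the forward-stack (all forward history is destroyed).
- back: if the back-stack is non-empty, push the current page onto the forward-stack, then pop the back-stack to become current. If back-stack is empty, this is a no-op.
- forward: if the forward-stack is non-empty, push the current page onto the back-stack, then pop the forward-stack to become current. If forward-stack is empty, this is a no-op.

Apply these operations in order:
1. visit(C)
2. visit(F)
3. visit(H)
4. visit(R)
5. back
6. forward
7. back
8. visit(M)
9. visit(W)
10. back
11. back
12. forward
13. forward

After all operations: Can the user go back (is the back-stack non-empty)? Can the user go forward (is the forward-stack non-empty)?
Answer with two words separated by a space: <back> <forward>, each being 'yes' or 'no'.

Answer: yes no

Derivation:
After 1 (visit(C)): cur=C back=1 fwd=0
After 2 (visit(F)): cur=F back=2 fwd=0
After 3 (visit(H)): cur=H back=3 fwd=0
After 4 (visit(R)): cur=R back=4 fwd=0
After 5 (back): cur=H back=3 fwd=1
After 6 (forward): cur=R back=4 fwd=0
After 7 (back): cur=H back=3 fwd=1
After 8 (visit(M)): cur=M back=4 fwd=0
After 9 (visit(W)): cur=W back=5 fwd=0
After 10 (back): cur=M back=4 fwd=1
After 11 (back): cur=H back=3 fwd=2
After 12 (forward): cur=M back=4 fwd=1
After 13 (forward): cur=W back=5 fwd=0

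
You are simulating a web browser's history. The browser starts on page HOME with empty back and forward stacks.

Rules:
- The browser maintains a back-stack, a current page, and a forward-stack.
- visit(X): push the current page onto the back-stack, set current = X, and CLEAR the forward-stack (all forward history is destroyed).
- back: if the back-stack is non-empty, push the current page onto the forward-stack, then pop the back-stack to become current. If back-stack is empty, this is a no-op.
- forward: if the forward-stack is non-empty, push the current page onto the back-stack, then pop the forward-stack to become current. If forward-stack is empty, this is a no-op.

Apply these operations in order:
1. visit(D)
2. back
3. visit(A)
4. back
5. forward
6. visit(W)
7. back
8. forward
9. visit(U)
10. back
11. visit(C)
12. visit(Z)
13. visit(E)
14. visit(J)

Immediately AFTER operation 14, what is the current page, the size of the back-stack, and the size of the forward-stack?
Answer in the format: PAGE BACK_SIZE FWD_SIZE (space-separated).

After 1 (visit(D)): cur=D back=1 fwd=0
After 2 (back): cur=HOME back=0 fwd=1
After 3 (visit(A)): cur=A back=1 fwd=0
After 4 (back): cur=HOME back=0 fwd=1
After 5 (forward): cur=A back=1 fwd=0
After 6 (visit(W)): cur=W back=2 fwd=0
After 7 (back): cur=A back=1 fwd=1
After 8 (forward): cur=W back=2 fwd=0
After 9 (visit(U)): cur=U back=3 fwd=0
After 10 (back): cur=W back=2 fwd=1
After 11 (visit(C)): cur=C back=3 fwd=0
After 12 (visit(Z)): cur=Z back=4 fwd=0
After 13 (visit(E)): cur=E back=5 fwd=0
After 14 (visit(J)): cur=J back=6 fwd=0

J 6 0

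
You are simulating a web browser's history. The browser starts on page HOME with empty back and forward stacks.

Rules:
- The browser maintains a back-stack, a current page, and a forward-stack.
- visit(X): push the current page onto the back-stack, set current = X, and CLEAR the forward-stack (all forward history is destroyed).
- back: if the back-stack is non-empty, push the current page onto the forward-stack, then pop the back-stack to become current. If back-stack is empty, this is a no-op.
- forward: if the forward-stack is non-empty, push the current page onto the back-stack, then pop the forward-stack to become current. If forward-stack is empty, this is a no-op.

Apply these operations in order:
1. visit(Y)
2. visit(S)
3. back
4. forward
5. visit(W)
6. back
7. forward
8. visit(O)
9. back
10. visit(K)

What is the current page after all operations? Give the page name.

Answer: K

Derivation:
After 1 (visit(Y)): cur=Y back=1 fwd=0
After 2 (visit(S)): cur=S back=2 fwd=0
After 3 (back): cur=Y back=1 fwd=1
After 4 (forward): cur=S back=2 fwd=0
After 5 (visit(W)): cur=W back=3 fwd=0
After 6 (back): cur=S back=2 fwd=1
After 7 (forward): cur=W back=3 fwd=0
After 8 (visit(O)): cur=O back=4 fwd=0
After 9 (back): cur=W back=3 fwd=1
After 10 (visit(K)): cur=K back=4 fwd=0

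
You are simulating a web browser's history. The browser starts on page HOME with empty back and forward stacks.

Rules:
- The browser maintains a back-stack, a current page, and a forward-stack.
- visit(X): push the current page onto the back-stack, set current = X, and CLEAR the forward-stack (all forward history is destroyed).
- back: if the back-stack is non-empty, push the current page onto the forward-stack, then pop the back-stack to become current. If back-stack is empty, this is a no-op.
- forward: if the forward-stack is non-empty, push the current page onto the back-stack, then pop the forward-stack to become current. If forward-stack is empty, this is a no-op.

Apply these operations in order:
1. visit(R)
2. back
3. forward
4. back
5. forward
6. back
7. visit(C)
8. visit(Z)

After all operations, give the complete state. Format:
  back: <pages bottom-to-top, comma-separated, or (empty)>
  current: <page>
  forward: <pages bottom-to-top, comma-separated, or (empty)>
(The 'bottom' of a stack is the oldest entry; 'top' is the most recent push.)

After 1 (visit(R)): cur=R back=1 fwd=0
After 2 (back): cur=HOME back=0 fwd=1
After 3 (forward): cur=R back=1 fwd=0
After 4 (back): cur=HOME back=0 fwd=1
After 5 (forward): cur=R back=1 fwd=0
After 6 (back): cur=HOME back=0 fwd=1
After 7 (visit(C)): cur=C back=1 fwd=0
After 8 (visit(Z)): cur=Z back=2 fwd=0

Answer: back: HOME,C
current: Z
forward: (empty)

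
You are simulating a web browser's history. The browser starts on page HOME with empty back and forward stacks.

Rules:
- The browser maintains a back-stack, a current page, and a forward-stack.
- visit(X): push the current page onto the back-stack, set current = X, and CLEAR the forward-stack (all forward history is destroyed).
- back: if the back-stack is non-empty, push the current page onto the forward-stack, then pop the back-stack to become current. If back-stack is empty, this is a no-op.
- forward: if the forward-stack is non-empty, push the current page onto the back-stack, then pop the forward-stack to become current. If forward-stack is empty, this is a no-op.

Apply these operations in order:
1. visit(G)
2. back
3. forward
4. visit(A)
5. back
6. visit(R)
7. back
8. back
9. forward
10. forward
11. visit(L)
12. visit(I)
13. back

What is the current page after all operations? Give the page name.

Answer: L

Derivation:
After 1 (visit(G)): cur=G back=1 fwd=0
After 2 (back): cur=HOME back=0 fwd=1
After 3 (forward): cur=G back=1 fwd=0
After 4 (visit(A)): cur=A back=2 fwd=0
After 5 (back): cur=G back=1 fwd=1
After 6 (visit(R)): cur=R back=2 fwd=0
After 7 (back): cur=G back=1 fwd=1
After 8 (back): cur=HOME back=0 fwd=2
After 9 (forward): cur=G back=1 fwd=1
After 10 (forward): cur=R back=2 fwd=0
After 11 (visit(L)): cur=L back=3 fwd=0
After 12 (visit(I)): cur=I back=4 fwd=0
After 13 (back): cur=L back=3 fwd=1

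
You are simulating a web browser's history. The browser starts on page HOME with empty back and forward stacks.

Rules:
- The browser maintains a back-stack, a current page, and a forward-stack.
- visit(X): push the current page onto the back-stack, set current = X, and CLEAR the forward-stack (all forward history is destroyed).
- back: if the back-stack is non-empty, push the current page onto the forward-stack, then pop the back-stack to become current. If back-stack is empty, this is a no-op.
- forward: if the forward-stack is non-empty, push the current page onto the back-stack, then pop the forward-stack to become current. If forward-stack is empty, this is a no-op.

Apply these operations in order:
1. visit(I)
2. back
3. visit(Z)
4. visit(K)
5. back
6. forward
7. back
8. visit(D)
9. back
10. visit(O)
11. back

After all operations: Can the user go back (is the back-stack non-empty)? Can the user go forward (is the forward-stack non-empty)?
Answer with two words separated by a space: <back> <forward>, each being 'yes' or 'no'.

Answer: yes yes

Derivation:
After 1 (visit(I)): cur=I back=1 fwd=0
After 2 (back): cur=HOME back=0 fwd=1
After 3 (visit(Z)): cur=Z back=1 fwd=0
After 4 (visit(K)): cur=K back=2 fwd=0
After 5 (back): cur=Z back=1 fwd=1
After 6 (forward): cur=K back=2 fwd=0
After 7 (back): cur=Z back=1 fwd=1
After 8 (visit(D)): cur=D back=2 fwd=0
After 9 (back): cur=Z back=1 fwd=1
After 10 (visit(O)): cur=O back=2 fwd=0
After 11 (back): cur=Z back=1 fwd=1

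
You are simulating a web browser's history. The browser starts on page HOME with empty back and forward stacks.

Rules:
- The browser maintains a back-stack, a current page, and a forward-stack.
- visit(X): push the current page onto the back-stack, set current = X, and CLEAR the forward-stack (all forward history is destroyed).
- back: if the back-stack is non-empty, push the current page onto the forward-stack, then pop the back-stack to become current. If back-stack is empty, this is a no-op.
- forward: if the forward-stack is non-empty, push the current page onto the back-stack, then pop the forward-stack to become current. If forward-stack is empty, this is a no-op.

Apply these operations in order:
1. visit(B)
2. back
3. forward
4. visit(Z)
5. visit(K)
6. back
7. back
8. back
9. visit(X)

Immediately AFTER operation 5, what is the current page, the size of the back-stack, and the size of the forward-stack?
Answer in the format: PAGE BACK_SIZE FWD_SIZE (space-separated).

After 1 (visit(B)): cur=B back=1 fwd=0
After 2 (back): cur=HOME back=0 fwd=1
After 3 (forward): cur=B back=1 fwd=0
After 4 (visit(Z)): cur=Z back=2 fwd=0
After 5 (visit(K)): cur=K back=3 fwd=0

K 3 0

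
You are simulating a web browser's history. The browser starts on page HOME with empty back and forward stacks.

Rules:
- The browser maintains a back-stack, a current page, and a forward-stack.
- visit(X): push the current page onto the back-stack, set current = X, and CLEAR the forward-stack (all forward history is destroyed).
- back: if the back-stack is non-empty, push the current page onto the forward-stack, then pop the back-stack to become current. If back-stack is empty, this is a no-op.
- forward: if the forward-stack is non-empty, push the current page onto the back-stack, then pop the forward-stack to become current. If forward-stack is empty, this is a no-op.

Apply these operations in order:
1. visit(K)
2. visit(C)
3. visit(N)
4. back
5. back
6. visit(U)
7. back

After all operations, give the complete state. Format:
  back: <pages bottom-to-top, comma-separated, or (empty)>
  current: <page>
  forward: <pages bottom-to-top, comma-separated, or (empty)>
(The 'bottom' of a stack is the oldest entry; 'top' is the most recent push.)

Answer: back: HOME
current: K
forward: U

Derivation:
After 1 (visit(K)): cur=K back=1 fwd=0
After 2 (visit(C)): cur=C back=2 fwd=0
After 3 (visit(N)): cur=N back=3 fwd=0
After 4 (back): cur=C back=2 fwd=1
After 5 (back): cur=K back=1 fwd=2
After 6 (visit(U)): cur=U back=2 fwd=0
After 7 (back): cur=K back=1 fwd=1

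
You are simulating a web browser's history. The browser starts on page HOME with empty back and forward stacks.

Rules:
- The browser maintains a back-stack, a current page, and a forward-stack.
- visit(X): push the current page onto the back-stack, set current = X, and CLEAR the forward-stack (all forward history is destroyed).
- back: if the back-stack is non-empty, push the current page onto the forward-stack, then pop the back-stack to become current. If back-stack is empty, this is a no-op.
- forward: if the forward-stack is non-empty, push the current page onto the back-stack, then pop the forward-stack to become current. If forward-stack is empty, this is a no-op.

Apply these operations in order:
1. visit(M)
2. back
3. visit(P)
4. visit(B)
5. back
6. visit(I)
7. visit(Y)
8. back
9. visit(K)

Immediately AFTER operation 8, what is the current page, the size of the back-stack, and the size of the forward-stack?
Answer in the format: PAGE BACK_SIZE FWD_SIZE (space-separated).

After 1 (visit(M)): cur=M back=1 fwd=0
After 2 (back): cur=HOME back=0 fwd=1
After 3 (visit(P)): cur=P back=1 fwd=0
After 4 (visit(B)): cur=B back=2 fwd=0
After 5 (back): cur=P back=1 fwd=1
After 6 (visit(I)): cur=I back=2 fwd=0
After 7 (visit(Y)): cur=Y back=3 fwd=0
After 8 (back): cur=I back=2 fwd=1

I 2 1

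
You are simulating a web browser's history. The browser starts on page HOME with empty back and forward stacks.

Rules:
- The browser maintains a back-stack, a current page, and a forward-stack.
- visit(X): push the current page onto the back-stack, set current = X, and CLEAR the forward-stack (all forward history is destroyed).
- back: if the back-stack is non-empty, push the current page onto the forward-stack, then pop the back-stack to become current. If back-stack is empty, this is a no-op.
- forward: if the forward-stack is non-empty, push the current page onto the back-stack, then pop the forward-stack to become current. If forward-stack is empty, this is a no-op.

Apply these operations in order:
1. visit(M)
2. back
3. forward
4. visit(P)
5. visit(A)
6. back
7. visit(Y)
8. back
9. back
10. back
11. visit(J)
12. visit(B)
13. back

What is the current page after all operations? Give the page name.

Answer: J

Derivation:
After 1 (visit(M)): cur=M back=1 fwd=0
After 2 (back): cur=HOME back=0 fwd=1
After 3 (forward): cur=M back=1 fwd=0
After 4 (visit(P)): cur=P back=2 fwd=0
After 5 (visit(A)): cur=A back=3 fwd=0
After 6 (back): cur=P back=2 fwd=1
After 7 (visit(Y)): cur=Y back=3 fwd=0
After 8 (back): cur=P back=2 fwd=1
After 9 (back): cur=M back=1 fwd=2
After 10 (back): cur=HOME back=0 fwd=3
After 11 (visit(J)): cur=J back=1 fwd=0
After 12 (visit(B)): cur=B back=2 fwd=0
After 13 (back): cur=J back=1 fwd=1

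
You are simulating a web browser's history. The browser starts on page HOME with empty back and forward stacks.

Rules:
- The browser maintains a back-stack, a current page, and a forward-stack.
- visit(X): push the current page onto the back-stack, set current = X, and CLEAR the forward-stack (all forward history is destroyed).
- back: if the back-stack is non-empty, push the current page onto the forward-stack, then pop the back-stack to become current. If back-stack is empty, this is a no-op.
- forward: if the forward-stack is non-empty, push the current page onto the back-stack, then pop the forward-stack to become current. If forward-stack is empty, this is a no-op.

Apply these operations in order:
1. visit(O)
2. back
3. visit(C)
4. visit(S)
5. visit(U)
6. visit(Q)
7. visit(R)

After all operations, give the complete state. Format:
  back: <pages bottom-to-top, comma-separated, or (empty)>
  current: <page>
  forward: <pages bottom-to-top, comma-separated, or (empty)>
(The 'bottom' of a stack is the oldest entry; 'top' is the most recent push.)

Answer: back: HOME,C,S,U,Q
current: R
forward: (empty)

Derivation:
After 1 (visit(O)): cur=O back=1 fwd=0
After 2 (back): cur=HOME back=0 fwd=1
After 3 (visit(C)): cur=C back=1 fwd=0
After 4 (visit(S)): cur=S back=2 fwd=0
After 5 (visit(U)): cur=U back=3 fwd=0
After 6 (visit(Q)): cur=Q back=4 fwd=0
After 7 (visit(R)): cur=R back=5 fwd=0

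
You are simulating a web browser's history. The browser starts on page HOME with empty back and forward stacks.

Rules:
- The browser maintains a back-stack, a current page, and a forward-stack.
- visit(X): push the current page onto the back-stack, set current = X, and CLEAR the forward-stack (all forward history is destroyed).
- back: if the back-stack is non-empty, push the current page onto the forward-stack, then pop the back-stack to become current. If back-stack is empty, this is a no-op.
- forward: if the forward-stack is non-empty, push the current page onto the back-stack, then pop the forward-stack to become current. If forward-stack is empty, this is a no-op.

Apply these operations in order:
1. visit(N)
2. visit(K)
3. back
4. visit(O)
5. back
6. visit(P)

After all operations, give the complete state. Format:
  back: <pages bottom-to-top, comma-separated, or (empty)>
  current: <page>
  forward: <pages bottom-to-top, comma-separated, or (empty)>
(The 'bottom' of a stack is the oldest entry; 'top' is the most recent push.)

Answer: back: HOME,N
current: P
forward: (empty)

Derivation:
After 1 (visit(N)): cur=N back=1 fwd=0
After 2 (visit(K)): cur=K back=2 fwd=0
After 3 (back): cur=N back=1 fwd=1
After 4 (visit(O)): cur=O back=2 fwd=0
After 5 (back): cur=N back=1 fwd=1
After 6 (visit(P)): cur=P back=2 fwd=0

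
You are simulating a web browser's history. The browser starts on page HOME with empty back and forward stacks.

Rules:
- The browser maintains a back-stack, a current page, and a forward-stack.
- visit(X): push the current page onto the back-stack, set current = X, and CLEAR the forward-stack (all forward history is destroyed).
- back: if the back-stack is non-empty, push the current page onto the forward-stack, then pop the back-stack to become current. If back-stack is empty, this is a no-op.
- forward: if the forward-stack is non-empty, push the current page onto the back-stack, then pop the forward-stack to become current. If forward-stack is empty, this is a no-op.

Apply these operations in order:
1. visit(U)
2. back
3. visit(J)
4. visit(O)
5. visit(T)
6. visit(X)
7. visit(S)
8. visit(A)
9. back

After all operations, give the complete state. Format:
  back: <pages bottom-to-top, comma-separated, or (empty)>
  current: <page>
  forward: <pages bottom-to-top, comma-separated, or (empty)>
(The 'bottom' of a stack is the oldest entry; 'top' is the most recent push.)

Answer: back: HOME,J,O,T,X
current: S
forward: A

Derivation:
After 1 (visit(U)): cur=U back=1 fwd=0
After 2 (back): cur=HOME back=0 fwd=1
After 3 (visit(J)): cur=J back=1 fwd=0
After 4 (visit(O)): cur=O back=2 fwd=0
After 5 (visit(T)): cur=T back=3 fwd=0
After 6 (visit(X)): cur=X back=4 fwd=0
After 7 (visit(S)): cur=S back=5 fwd=0
After 8 (visit(A)): cur=A back=6 fwd=0
After 9 (back): cur=S back=5 fwd=1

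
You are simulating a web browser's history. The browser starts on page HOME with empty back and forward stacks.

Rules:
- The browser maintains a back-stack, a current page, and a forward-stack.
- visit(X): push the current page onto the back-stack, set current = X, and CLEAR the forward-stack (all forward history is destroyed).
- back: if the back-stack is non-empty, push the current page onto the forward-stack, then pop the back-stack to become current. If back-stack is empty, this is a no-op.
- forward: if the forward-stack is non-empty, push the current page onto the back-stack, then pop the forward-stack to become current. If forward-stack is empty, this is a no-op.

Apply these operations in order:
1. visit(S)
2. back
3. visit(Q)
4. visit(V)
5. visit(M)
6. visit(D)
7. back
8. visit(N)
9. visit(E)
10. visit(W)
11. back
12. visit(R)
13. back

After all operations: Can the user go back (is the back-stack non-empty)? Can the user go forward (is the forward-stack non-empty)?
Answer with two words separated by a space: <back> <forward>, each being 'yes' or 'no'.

After 1 (visit(S)): cur=S back=1 fwd=0
After 2 (back): cur=HOME back=0 fwd=1
After 3 (visit(Q)): cur=Q back=1 fwd=0
After 4 (visit(V)): cur=V back=2 fwd=0
After 5 (visit(M)): cur=M back=3 fwd=0
After 6 (visit(D)): cur=D back=4 fwd=0
After 7 (back): cur=M back=3 fwd=1
After 8 (visit(N)): cur=N back=4 fwd=0
After 9 (visit(E)): cur=E back=5 fwd=0
After 10 (visit(W)): cur=W back=6 fwd=0
After 11 (back): cur=E back=5 fwd=1
After 12 (visit(R)): cur=R back=6 fwd=0
After 13 (back): cur=E back=5 fwd=1

Answer: yes yes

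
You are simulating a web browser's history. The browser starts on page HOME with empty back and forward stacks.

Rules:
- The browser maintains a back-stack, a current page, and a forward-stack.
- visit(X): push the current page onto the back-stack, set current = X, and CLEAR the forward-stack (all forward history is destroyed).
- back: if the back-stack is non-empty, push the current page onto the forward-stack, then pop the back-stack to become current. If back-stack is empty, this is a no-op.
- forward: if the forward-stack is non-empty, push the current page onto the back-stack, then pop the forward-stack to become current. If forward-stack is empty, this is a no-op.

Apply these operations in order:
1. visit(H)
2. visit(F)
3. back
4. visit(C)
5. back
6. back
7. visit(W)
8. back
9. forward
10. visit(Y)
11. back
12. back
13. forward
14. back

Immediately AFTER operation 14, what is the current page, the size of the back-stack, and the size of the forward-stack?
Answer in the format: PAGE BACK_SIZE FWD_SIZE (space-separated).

After 1 (visit(H)): cur=H back=1 fwd=0
After 2 (visit(F)): cur=F back=2 fwd=0
After 3 (back): cur=H back=1 fwd=1
After 4 (visit(C)): cur=C back=2 fwd=0
After 5 (back): cur=H back=1 fwd=1
After 6 (back): cur=HOME back=0 fwd=2
After 7 (visit(W)): cur=W back=1 fwd=0
After 8 (back): cur=HOME back=0 fwd=1
After 9 (forward): cur=W back=1 fwd=0
After 10 (visit(Y)): cur=Y back=2 fwd=0
After 11 (back): cur=W back=1 fwd=1
After 12 (back): cur=HOME back=0 fwd=2
After 13 (forward): cur=W back=1 fwd=1
After 14 (back): cur=HOME back=0 fwd=2

HOME 0 2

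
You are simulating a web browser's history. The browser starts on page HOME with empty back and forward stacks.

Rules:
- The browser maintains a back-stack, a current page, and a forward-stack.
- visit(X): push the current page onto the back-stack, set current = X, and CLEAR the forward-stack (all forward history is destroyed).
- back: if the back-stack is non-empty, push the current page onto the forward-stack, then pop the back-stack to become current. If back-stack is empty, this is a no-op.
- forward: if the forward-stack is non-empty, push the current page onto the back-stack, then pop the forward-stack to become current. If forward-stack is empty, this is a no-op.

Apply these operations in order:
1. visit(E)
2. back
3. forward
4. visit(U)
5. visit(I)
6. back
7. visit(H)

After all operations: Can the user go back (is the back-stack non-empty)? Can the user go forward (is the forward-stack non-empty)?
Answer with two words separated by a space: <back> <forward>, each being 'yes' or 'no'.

After 1 (visit(E)): cur=E back=1 fwd=0
After 2 (back): cur=HOME back=0 fwd=1
After 3 (forward): cur=E back=1 fwd=0
After 4 (visit(U)): cur=U back=2 fwd=0
After 5 (visit(I)): cur=I back=3 fwd=0
After 6 (back): cur=U back=2 fwd=1
After 7 (visit(H)): cur=H back=3 fwd=0

Answer: yes no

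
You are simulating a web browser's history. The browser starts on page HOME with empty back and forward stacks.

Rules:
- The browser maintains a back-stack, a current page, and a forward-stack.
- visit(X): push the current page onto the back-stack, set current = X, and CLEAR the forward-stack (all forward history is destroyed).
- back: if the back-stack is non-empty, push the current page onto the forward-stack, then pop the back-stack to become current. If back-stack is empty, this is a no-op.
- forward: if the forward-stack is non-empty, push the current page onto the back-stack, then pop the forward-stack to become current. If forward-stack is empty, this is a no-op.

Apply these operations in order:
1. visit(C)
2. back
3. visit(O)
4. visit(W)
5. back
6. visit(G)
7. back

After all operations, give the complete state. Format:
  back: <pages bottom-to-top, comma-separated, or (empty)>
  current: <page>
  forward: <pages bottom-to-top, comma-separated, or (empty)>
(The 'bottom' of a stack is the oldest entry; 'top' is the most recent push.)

Answer: back: HOME
current: O
forward: G

Derivation:
After 1 (visit(C)): cur=C back=1 fwd=0
After 2 (back): cur=HOME back=0 fwd=1
After 3 (visit(O)): cur=O back=1 fwd=0
After 4 (visit(W)): cur=W back=2 fwd=0
After 5 (back): cur=O back=1 fwd=1
After 6 (visit(G)): cur=G back=2 fwd=0
After 7 (back): cur=O back=1 fwd=1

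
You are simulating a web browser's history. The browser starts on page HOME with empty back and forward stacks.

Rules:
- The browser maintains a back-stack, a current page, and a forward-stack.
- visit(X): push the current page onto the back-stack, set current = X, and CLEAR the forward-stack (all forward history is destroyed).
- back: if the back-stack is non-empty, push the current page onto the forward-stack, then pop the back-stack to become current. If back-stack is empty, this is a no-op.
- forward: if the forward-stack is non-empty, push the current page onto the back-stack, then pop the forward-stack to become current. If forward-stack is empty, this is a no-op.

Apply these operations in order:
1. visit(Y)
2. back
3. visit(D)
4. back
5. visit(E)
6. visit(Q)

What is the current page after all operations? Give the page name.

Answer: Q

Derivation:
After 1 (visit(Y)): cur=Y back=1 fwd=0
After 2 (back): cur=HOME back=0 fwd=1
After 3 (visit(D)): cur=D back=1 fwd=0
After 4 (back): cur=HOME back=0 fwd=1
After 5 (visit(E)): cur=E back=1 fwd=0
After 6 (visit(Q)): cur=Q back=2 fwd=0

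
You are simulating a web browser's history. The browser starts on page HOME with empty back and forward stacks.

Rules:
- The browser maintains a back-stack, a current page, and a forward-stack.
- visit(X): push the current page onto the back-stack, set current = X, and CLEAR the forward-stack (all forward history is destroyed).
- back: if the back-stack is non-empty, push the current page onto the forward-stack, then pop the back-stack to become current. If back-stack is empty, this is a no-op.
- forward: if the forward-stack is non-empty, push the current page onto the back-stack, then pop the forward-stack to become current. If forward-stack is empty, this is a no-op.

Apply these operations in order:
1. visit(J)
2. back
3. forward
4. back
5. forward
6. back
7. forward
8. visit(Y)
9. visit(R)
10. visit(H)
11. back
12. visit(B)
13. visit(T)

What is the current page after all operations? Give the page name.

Answer: T

Derivation:
After 1 (visit(J)): cur=J back=1 fwd=0
After 2 (back): cur=HOME back=0 fwd=1
After 3 (forward): cur=J back=1 fwd=0
After 4 (back): cur=HOME back=0 fwd=1
After 5 (forward): cur=J back=1 fwd=0
After 6 (back): cur=HOME back=0 fwd=1
After 7 (forward): cur=J back=1 fwd=0
After 8 (visit(Y)): cur=Y back=2 fwd=0
After 9 (visit(R)): cur=R back=3 fwd=0
After 10 (visit(H)): cur=H back=4 fwd=0
After 11 (back): cur=R back=3 fwd=1
After 12 (visit(B)): cur=B back=4 fwd=0
After 13 (visit(T)): cur=T back=5 fwd=0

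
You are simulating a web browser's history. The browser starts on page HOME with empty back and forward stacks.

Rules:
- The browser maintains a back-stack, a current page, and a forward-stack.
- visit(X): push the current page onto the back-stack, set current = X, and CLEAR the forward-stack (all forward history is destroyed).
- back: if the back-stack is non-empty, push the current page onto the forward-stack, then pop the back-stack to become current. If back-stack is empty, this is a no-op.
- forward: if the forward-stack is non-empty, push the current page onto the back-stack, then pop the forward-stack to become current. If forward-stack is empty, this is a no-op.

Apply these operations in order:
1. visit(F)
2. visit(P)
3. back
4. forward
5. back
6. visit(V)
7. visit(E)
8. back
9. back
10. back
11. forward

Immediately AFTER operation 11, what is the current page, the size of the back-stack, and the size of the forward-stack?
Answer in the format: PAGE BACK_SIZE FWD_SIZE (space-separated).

After 1 (visit(F)): cur=F back=1 fwd=0
After 2 (visit(P)): cur=P back=2 fwd=0
After 3 (back): cur=F back=1 fwd=1
After 4 (forward): cur=P back=2 fwd=0
After 5 (back): cur=F back=1 fwd=1
After 6 (visit(V)): cur=V back=2 fwd=0
After 7 (visit(E)): cur=E back=3 fwd=0
After 8 (back): cur=V back=2 fwd=1
After 9 (back): cur=F back=1 fwd=2
After 10 (back): cur=HOME back=0 fwd=3
After 11 (forward): cur=F back=1 fwd=2

F 1 2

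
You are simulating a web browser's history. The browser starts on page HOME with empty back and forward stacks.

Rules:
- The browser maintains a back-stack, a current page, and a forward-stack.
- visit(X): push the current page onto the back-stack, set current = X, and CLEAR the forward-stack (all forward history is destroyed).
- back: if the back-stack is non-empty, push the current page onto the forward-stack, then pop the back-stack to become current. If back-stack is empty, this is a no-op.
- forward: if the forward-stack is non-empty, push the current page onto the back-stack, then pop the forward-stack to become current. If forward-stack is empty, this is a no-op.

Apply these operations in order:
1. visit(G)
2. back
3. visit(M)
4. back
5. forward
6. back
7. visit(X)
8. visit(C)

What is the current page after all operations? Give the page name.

Answer: C

Derivation:
After 1 (visit(G)): cur=G back=1 fwd=0
After 2 (back): cur=HOME back=0 fwd=1
After 3 (visit(M)): cur=M back=1 fwd=0
After 4 (back): cur=HOME back=0 fwd=1
After 5 (forward): cur=M back=1 fwd=0
After 6 (back): cur=HOME back=0 fwd=1
After 7 (visit(X)): cur=X back=1 fwd=0
After 8 (visit(C)): cur=C back=2 fwd=0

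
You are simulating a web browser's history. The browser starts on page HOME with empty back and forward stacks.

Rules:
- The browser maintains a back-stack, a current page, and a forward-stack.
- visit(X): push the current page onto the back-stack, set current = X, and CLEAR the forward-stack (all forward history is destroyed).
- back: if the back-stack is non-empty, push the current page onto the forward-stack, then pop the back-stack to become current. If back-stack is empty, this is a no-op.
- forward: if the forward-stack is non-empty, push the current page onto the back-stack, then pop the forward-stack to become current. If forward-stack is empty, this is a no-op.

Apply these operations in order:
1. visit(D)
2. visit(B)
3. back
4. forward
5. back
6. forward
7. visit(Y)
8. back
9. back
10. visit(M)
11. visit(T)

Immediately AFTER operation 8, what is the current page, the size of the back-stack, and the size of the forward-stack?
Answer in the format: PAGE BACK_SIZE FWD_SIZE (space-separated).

After 1 (visit(D)): cur=D back=1 fwd=0
After 2 (visit(B)): cur=B back=2 fwd=0
After 3 (back): cur=D back=1 fwd=1
After 4 (forward): cur=B back=2 fwd=0
After 5 (back): cur=D back=1 fwd=1
After 6 (forward): cur=B back=2 fwd=0
After 7 (visit(Y)): cur=Y back=3 fwd=0
After 8 (back): cur=B back=2 fwd=1

B 2 1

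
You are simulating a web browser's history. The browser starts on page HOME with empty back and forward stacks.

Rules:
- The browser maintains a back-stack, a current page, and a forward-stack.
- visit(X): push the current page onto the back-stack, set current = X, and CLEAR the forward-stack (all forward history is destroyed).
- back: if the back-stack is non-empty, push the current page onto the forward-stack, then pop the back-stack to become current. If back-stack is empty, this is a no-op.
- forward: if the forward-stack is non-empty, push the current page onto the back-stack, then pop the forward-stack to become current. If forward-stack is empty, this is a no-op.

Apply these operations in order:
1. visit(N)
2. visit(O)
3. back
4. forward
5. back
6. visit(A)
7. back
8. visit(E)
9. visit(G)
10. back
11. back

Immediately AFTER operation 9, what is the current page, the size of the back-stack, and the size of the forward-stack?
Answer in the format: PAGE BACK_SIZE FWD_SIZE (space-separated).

After 1 (visit(N)): cur=N back=1 fwd=0
After 2 (visit(O)): cur=O back=2 fwd=0
After 3 (back): cur=N back=1 fwd=1
After 4 (forward): cur=O back=2 fwd=0
After 5 (back): cur=N back=1 fwd=1
After 6 (visit(A)): cur=A back=2 fwd=0
After 7 (back): cur=N back=1 fwd=1
After 8 (visit(E)): cur=E back=2 fwd=0
After 9 (visit(G)): cur=G back=3 fwd=0

G 3 0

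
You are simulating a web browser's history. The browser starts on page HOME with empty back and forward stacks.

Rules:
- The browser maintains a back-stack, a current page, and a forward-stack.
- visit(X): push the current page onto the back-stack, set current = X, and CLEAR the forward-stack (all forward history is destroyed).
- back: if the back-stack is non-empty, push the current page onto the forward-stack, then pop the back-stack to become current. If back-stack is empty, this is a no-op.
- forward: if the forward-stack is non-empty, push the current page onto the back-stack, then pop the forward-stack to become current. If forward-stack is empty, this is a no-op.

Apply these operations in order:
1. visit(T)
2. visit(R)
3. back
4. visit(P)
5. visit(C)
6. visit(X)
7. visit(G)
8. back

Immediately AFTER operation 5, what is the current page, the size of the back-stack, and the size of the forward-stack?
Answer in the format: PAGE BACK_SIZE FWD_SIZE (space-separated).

After 1 (visit(T)): cur=T back=1 fwd=0
After 2 (visit(R)): cur=R back=2 fwd=0
After 3 (back): cur=T back=1 fwd=1
After 4 (visit(P)): cur=P back=2 fwd=0
After 5 (visit(C)): cur=C back=3 fwd=0

C 3 0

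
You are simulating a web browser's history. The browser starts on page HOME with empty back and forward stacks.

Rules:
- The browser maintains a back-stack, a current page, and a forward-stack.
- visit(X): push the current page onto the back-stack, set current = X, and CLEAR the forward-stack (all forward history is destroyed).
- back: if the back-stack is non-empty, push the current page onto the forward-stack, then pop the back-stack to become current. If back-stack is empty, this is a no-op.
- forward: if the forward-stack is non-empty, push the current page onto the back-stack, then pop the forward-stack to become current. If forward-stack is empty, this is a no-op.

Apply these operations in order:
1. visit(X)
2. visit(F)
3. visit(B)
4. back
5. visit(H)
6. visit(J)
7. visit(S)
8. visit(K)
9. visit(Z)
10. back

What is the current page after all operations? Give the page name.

Answer: K

Derivation:
After 1 (visit(X)): cur=X back=1 fwd=0
After 2 (visit(F)): cur=F back=2 fwd=0
After 3 (visit(B)): cur=B back=3 fwd=0
After 4 (back): cur=F back=2 fwd=1
After 5 (visit(H)): cur=H back=3 fwd=0
After 6 (visit(J)): cur=J back=4 fwd=0
After 7 (visit(S)): cur=S back=5 fwd=0
After 8 (visit(K)): cur=K back=6 fwd=0
After 9 (visit(Z)): cur=Z back=7 fwd=0
After 10 (back): cur=K back=6 fwd=1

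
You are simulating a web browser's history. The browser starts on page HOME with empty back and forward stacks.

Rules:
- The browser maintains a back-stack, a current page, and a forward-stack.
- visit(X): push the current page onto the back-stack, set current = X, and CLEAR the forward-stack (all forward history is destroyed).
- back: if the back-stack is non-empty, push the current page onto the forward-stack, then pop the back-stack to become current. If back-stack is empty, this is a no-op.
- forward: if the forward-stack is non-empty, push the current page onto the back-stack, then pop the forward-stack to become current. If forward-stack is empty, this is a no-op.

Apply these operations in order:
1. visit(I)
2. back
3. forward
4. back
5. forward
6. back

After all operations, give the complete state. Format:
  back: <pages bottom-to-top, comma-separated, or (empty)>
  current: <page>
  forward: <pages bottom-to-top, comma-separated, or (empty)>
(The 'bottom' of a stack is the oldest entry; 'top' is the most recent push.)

After 1 (visit(I)): cur=I back=1 fwd=0
After 2 (back): cur=HOME back=0 fwd=1
After 3 (forward): cur=I back=1 fwd=0
After 4 (back): cur=HOME back=0 fwd=1
After 5 (forward): cur=I back=1 fwd=0
After 6 (back): cur=HOME back=0 fwd=1

Answer: back: (empty)
current: HOME
forward: I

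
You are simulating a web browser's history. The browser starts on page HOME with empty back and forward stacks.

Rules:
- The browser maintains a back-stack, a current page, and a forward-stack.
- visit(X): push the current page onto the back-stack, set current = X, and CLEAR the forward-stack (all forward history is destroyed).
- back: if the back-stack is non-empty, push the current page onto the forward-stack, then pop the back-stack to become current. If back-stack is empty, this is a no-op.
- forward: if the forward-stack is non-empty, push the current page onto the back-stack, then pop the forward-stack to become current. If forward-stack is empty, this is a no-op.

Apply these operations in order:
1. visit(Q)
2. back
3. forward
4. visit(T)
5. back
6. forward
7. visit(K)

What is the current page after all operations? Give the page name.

After 1 (visit(Q)): cur=Q back=1 fwd=0
After 2 (back): cur=HOME back=0 fwd=1
After 3 (forward): cur=Q back=1 fwd=0
After 4 (visit(T)): cur=T back=2 fwd=0
After 5 (back): cur=Q back=1 fwd=1
After 6 (forward): cur=T back=2 fwd=0
After 7 (visit(K)): cur=K back=3 fwd=0

Answer: K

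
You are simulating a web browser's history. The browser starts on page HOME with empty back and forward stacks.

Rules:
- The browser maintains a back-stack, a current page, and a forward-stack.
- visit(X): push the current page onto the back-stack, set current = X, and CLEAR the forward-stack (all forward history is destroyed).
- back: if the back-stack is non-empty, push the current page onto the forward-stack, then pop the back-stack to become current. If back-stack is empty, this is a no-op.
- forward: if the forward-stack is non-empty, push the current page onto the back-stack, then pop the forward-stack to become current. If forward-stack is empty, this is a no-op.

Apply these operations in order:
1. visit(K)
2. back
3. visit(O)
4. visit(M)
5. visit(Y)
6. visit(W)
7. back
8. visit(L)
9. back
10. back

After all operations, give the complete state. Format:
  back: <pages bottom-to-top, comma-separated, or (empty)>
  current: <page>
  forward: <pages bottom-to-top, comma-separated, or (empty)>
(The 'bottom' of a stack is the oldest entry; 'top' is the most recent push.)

After 1 (visit(K)): cur=K back=1 fwd=0
After 2 (back): cur=HOME back=0 fwd=1
After 3 (visit(O)): cur=O back=1 fwd=0
After 4 (visit(M)): cur=M back=2 fwd=0
After 5 (visit(Y)): cur=Y back=3 fwd=0
After 6 (visit(W)): cur=W back=4 fwd=0
After 7 (back): cur=Y back=3 fwd=1
After 8 (visit(L)): cur=L back=4 fwd=0
After 9 (back): cur=Y back=3 fwd=1
After 10 (back): cur=M back=2 fwd=2

Answer: back: HOME,O
current: M
forward: L,Y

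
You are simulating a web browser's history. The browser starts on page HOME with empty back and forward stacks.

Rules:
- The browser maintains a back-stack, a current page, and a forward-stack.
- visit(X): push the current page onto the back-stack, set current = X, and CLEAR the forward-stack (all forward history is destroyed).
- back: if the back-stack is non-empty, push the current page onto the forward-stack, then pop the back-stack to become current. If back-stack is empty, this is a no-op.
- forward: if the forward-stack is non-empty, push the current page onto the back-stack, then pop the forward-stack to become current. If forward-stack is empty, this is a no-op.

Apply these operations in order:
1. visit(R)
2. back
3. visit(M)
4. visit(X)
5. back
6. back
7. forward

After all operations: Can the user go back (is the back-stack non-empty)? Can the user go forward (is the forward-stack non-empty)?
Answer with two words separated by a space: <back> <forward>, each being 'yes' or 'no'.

Answer: yes yes

Derivation:
After 1 (visit(R)): cur=R back=1 fwd=0
After 2 (back): cur=HOME back=0 fwd=1
After 3 (visit(M)): cur=M back=1 fwd=0
After 4 (visit(X)): cur=X back=2 fwd=0
After 5 (back): cur=M back=1 fwd=1
After 6 (back): cur=HOME back=0 fwd=2
After 7 (forward): cur=M back=1 fwd=1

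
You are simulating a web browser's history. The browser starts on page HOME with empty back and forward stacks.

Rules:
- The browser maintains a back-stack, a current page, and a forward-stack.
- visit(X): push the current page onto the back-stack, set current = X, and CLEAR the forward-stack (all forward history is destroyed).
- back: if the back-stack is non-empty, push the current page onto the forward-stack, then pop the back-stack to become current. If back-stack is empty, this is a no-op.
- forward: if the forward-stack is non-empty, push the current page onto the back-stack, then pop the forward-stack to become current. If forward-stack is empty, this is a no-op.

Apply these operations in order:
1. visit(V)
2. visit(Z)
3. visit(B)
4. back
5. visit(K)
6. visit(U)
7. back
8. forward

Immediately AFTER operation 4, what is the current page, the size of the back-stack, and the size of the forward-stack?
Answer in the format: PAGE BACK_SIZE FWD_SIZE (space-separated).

After 1 (visit(V)): cur=V back=1 fwd=0
After 2 (visit(Z)): cur=Z back=2 fwd=0
After 3 (visit(B)): cur=B back=3 fwd=0
After 4 (back): cur=Z back=2 fwd=1

Z 2 1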